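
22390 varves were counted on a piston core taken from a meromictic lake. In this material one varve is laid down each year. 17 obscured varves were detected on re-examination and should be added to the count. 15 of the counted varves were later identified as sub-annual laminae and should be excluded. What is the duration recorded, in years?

22392 yr

True varve count = 22390 − 15 + 17 = 22392.
At one varve per year, that is 22392 years.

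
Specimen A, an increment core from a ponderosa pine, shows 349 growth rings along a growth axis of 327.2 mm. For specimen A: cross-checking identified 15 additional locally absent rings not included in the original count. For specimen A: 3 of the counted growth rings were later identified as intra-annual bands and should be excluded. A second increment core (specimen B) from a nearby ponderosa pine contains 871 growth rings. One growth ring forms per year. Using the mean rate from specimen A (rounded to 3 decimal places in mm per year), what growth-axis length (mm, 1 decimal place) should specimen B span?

Specimen A: correcting the raw count gives 349 − 3 + 15 = 361 true growth rings.
A: Extension rate ≈ 327.2 / 361 = 0.906 mm per year.
Length of B = 0.906 × 871 = 789.1 mm.

789.1 mm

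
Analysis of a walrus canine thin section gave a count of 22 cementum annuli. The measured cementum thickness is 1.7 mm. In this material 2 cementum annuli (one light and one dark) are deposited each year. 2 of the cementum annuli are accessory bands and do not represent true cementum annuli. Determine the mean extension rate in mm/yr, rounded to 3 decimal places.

0.170 mm/yr

True cementum annulus count = 22 − 2 = 20.
20 cementum annuli at 2 per year is 20 / 2 = 10 years.
Mean rate = 1.7 mm / 10 years ≈ 0.170 mm/yr.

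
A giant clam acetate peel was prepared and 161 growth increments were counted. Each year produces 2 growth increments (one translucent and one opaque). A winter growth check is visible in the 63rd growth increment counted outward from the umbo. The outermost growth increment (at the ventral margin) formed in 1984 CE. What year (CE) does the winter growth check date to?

The winter growth check sits at growth increment 63 from the umbo, so 161 − 63 = 98 growth increments formed after it.
98 growth increments at 2 per year is 98 / 2 = 49 years.
The growth increment at the ventral margin is 1984 CE, so the winter growth check dates to 1984 − 49 = 1935 CE.

1935 CE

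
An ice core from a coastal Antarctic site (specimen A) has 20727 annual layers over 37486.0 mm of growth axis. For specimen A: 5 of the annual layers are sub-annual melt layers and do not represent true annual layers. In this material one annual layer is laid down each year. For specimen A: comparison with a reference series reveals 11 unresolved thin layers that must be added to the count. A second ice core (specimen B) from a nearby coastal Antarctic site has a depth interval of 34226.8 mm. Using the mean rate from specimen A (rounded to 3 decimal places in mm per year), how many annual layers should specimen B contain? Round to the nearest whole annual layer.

Specimen A: adjusted count: 20727 − 5 + 11 = 20733 annual layers.
A: Mean rate = 37486.0 mm / 20733 years ≈ 1.808 mm/yr.
B spans 34226.8 / 1.808 = 18930.75 years ≈ 18931 annual layers.

18931 annual layers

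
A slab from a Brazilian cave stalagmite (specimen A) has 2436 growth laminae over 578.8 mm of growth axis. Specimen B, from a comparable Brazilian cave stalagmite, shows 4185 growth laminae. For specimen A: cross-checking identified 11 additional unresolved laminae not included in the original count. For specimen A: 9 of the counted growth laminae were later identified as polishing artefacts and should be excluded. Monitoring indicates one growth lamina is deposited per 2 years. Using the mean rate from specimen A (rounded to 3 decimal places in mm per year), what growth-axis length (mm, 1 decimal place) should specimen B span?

Specimen A: true growth lamina count = 2436 − 9 + 11 = 2438.
Specimen A: 2438 growth laminae at 2 years each span 2438 × 2 = 4876 years.
A: Mean rate = 578.8 mm / 4876 years ≈ 0.119 mm/yr.
Specimen B: 4185 growth laminae at 2 years each span 4185 × 2 = 8370 years. For B, 0.119 mm/year × 8370 years = 996.0 mm.

996.0 mm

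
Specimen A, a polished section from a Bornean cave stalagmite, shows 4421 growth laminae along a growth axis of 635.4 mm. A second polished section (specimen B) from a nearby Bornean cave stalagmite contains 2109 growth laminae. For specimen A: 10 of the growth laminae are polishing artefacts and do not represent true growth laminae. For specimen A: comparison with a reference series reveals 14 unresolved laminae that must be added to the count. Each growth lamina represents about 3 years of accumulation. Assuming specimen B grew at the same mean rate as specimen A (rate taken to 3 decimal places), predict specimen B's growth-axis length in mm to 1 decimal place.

303.7 mm

Specimen A: true growth lamina count = 4421 − 10 + 14 = 4425.
Specimen A: at 3 years per growth lamina, 4425 × 3 = 13275 years.
A: Extension rate ≈ 635.4 / 13275 = 0.048 mm per year.
Specimen B: multiplying by 3 years per growth lamina: 2109 × 3 = 6327 years. Length of B = 0.048 × 6327 = 303.7 mm.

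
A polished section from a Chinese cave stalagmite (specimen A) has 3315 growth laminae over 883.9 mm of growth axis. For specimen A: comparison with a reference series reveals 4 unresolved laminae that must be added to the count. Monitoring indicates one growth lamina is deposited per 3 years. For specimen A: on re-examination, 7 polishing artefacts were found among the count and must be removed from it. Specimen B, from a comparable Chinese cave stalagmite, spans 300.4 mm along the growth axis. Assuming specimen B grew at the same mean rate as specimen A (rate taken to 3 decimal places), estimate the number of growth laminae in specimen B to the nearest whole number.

Specimen A: after corrections the count is 3315 − 7 + 4 = 3312 growth laminae.
Specimen A: at 3 years per growth lamina, 3312 × 3 = 9936 years.
A: Mean rate = 883.9 mm / 9936 years ≈ 0.089 mm per year.
Specimen B: 300.4 mm / 0.089 mm per year = 3375.28 years; at 3 years per growth lamina that is 3375.28 / 3 ≈ 1125 growth laminae.

1125 growth laminae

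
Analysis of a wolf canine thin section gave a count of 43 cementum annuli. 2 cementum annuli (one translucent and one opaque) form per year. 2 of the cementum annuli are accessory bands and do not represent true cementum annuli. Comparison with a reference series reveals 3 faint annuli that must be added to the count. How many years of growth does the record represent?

22 years

True cementum annulus count = 43 − 2 + 3 = 44.
Dividing by 2 cementum annuli per year: 44 / 2 = 22 years.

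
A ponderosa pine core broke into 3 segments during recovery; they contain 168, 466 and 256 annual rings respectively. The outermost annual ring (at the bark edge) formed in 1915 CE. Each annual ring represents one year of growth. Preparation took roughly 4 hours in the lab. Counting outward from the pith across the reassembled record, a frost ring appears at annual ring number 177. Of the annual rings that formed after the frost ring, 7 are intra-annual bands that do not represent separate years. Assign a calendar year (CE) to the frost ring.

Total annual rings = 168 + 466 + 256 = 890.
Between annual ring 177 and the bark edge there are 890 − 177 = 713 annual rings.
713 − 7 false = 706 true annual rings after the frost ring.
The annual ring at the bark edge is 1915 CE, so the frost ring dates to 1915 − 706 = 1209 CE.

1209 CE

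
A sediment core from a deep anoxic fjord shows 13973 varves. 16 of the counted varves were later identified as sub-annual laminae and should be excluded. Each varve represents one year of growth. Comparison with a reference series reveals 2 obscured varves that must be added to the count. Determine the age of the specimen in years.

True varve count = 13973 − 16 + 2 = 13959.
One varve per year makes the duration 13959 years.

13959 yr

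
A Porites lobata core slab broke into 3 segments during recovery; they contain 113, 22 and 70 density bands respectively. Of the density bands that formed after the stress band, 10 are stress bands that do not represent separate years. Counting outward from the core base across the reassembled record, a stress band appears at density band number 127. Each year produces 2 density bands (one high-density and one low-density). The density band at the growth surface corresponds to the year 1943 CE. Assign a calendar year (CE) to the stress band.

1909 CE

Total density bands = 113 + 22 + 70 = 205.
Between density band 127 and the growth surface there are 205 − 127 = 78 density bands.
Excluding 10 false density bands: 78 − 10 = 68.
68 density bands at 2 per year is 68 / 2 = 34 years.
The density band at the growth surface is 1943 CE, so the stress band dates to 1943 − 34 = 1909 CE.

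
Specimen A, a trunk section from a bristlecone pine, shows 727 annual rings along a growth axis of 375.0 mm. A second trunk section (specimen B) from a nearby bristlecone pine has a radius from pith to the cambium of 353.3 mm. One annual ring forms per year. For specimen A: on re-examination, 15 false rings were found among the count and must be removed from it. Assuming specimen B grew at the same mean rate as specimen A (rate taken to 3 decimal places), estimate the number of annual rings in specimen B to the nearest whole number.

Specimen A: correcting the raw count gives 727 − 15 = 712 true annual rings.
A: Extension rate ≈ 375.0 / 712 = 0.527 mm/yr.
B spans 353.3 / 0.527 = 670.40 years ≈ 670 annual rings.

670 annual rings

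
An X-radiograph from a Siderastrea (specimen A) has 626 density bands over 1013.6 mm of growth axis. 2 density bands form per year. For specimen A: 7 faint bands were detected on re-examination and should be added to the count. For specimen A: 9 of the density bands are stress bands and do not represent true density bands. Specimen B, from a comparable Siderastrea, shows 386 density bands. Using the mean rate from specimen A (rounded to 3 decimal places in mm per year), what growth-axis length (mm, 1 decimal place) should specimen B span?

Specimen A: true density band count = 626 − 9 + 7 = 624.
Specimen A: with 2 density bands per year, 624 / 2 = 312 years.
A: Mean rate = 1013.6 mm / 312 years ≈ 3.249 mm/yr.
Specimen B: dividing by 2 density bands per year: 386 / 2 = 193 years. Length of B = 3.249 × 193 = 627.1 mm.

627.1 mm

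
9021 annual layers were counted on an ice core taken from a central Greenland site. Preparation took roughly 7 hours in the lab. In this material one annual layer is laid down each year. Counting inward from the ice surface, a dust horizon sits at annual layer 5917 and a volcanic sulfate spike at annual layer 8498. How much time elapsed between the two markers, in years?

2581 years

Separation: 8498 − 5917 = 2581 annual layers.
One annual layer per year makes the interval 2581 years.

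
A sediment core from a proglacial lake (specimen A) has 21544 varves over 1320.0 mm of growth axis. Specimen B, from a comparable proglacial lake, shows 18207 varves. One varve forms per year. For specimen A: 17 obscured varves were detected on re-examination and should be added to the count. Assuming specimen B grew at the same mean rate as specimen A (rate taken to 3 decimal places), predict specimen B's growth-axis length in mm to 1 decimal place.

1110.6 mm

Specimen A: after corrections the count is 21544 + 17 = 21561 varves.
A: 1320.0 mm over 21561 years gives 1320.0 / 21561 ≈ 0.061 mm per year.
Length of B = 0.061 × 18207 = 1110.6 mm.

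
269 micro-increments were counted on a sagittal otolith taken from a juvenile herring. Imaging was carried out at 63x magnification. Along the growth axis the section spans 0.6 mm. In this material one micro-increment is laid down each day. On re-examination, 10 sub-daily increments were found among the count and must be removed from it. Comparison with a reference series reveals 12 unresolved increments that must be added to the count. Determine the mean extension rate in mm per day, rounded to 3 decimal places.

0.002 mm per day

True micro-increment count = 269 − 10 + 12 = 271.
Mean rate = 0.6 mm / 271 days ≈ 0.002 mm per day.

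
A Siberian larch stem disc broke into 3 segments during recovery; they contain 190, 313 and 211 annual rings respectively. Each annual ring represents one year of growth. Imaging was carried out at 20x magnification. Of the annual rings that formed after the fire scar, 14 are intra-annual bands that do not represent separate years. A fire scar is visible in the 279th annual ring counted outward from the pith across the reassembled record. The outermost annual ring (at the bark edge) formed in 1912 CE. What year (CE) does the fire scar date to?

1491 CE

Total annual rings = 190 + 313 + 211 = 714.
714 − 279 = 435 annual rings lie beyond the fire scar toward the bark edge.
Removing the 14 false annual rings leaves 435 − 14 = 421 true annual rings beyond the fire scar.
1912 − 421 = 1491 CE.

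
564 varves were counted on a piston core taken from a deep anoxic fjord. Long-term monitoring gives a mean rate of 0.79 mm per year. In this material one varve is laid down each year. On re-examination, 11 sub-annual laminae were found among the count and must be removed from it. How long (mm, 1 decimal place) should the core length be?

436.9 mm

Adjusted count: 564 − 11 = 553 varves.
553 years at 0.79 mm/year gives 0.79 × 553 = 436.9 mm.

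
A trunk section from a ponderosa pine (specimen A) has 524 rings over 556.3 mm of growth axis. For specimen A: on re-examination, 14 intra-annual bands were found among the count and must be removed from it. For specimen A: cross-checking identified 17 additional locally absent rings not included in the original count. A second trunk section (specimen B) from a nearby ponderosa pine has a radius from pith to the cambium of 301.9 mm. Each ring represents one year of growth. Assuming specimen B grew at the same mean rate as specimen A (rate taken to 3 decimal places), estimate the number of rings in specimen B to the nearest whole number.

Specimen A: correcting the raw count gives 524 − 14 + 17 = 527 true rings.
A: Mean rate = 556.3 mm / 527 years ≈ 1.056 mm/year.
For B, 301.9 / 1.056 = 285.89 years ≈ 286 rings.

286 rings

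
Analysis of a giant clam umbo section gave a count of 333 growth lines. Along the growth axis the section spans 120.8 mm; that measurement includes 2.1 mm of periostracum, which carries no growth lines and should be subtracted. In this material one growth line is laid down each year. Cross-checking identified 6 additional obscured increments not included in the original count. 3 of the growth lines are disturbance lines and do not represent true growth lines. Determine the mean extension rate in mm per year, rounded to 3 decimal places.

True growth line count = 333 − 3 + 6 = 336.
Net length = 120.8 − 2.1 = 118.7 mm.
Extension rate ≈ 118.7 / 336 = 0.353 mm per year.

0.353 mm per year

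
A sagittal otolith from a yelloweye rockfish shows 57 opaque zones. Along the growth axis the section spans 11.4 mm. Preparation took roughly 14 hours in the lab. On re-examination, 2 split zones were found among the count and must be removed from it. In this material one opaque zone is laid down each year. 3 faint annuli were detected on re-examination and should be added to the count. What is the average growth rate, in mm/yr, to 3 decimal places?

Adjusted count: 57 − 2 + 3 = 58 opaque zones.
11.4 mm over 58 years gives 11.4 / 58 ≈ 0.197 mm/yr.

0.197 mm/yr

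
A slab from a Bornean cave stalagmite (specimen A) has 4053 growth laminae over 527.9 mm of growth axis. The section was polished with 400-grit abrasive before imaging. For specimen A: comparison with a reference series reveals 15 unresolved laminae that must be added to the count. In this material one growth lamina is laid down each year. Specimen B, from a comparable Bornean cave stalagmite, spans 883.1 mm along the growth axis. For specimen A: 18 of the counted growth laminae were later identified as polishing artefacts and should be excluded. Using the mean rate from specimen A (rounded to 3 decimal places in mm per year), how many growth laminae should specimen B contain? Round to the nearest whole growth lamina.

6793 growth laminae

Specimen A: after corrections the count is 4053 − 18 + 15 = 4050 growth laminae.
A: 527.9 mm over 4050 years gives 527.9 / 4050 ≈ 0.130 mm per year.
B spans 883.1 / 0.130 = 6793.08 years ≈ 6793 growth laminae.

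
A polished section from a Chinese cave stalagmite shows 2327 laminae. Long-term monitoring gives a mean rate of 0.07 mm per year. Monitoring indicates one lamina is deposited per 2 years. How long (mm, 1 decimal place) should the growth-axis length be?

325.8 mm

2327 laminae at 2 years each span 2327 × 2 = 4654 years.
4654 years at 0.07 mm/year gives 0.07 × 4654 = 325.8 mm.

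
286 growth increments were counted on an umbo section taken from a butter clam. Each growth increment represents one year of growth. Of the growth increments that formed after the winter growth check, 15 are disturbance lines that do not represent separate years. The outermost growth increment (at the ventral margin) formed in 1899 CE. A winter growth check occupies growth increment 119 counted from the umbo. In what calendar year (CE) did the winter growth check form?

1747 CE

286 − 119 = 167 growth increments lie beyond the winter growth check toward the ventral margin.
Removing the 15 false growth increments leaves 167 − 15 = 152 true growth increments beyond the winter growth check.
1899 − 152 = 1747 CE.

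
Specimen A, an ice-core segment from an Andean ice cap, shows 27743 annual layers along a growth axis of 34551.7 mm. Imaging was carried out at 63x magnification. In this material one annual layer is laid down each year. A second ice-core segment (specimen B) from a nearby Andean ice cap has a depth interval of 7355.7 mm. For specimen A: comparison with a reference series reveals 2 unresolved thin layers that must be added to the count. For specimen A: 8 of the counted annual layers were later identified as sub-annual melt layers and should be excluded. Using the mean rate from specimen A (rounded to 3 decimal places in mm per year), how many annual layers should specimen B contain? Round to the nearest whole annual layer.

5903 annual layers

Specimen A: adjusted count: 27743 − 8 + 2 = 27737 annual layers.
A: Mean rate = 34551.7 mm / 27737 years ≈ 1.246 mm per year.
B spans 7355.7 / 1.246 = 5903.45 years ≈ 5903 annual layers.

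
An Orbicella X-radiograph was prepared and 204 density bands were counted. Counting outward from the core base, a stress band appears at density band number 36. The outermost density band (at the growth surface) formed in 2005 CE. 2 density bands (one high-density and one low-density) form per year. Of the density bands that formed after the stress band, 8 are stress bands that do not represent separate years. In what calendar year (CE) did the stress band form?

Between density band 36 and the growth surface there are 204 − 36 = 168 density bands.
168 − 8 false = 160 true density bands after the stress band.
160 density bands at 2 per year is 160 / 2 = 80 years.
The density band at the growth surface is 2005 CE, so the stress band dates to 2005 − 80 = 1925 CE.

1925 CE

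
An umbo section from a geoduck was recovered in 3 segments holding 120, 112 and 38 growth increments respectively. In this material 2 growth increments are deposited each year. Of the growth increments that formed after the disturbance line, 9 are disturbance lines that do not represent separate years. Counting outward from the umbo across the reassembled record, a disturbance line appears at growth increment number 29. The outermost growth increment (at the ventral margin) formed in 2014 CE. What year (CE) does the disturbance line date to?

Total growth increments = 120 + 112 + 38 = 270.
Between growth increment 29 and the ventral margin there are 270 − 29 = 241 growth increments.
Removing the 9 false growth increments leaves 241 − 9 = 232 true growth increments beyond the disturbance line.
With 2 growth increments per year, 232 / 2 = 116 years.
Counting back 116 years from 2014 CE places the disturbance line in 2014 − 116 = 1898 CE.

1898 CE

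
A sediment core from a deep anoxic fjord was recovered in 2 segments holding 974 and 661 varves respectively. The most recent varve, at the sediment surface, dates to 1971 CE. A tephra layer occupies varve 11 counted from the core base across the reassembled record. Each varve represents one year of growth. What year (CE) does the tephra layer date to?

347 CE

Total varves = 974 + 661 = 1635.
Between varve 11 and the sediment surface there are 1635 − 11 = 1624 varves.
Counting back 1624 years from 1971 CE places the tephra layer in 1971 − 1624 = 347 CE.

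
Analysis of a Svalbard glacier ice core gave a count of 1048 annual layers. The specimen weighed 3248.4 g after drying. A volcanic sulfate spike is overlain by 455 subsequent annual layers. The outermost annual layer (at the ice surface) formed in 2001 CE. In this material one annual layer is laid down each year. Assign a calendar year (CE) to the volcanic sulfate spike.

455 annual layers post-date the volcanic sulfate spike.
The annual layer at the ice surface is 2001 CE, so the volcanic sulfate spike dates to 2001 − 455 = 1546 CE.

1546 CE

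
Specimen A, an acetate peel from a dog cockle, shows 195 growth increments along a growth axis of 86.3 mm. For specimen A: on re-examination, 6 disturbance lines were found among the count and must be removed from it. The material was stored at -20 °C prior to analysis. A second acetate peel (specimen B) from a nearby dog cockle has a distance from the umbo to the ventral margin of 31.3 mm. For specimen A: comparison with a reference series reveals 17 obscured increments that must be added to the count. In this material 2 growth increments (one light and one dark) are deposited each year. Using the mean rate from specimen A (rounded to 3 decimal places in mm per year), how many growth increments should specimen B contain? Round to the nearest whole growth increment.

75 growth increments

Specimen A: correcting the raw count gives 195 − 6 + 17 = 206 true growth increments.
Specimen A: 206 growth increments at 2 per year is 206 / 2 = 103 years.
A: Mean rate = 86.3 mm / 103 years ≈ 0.838 mm per year.
For B, 31.3 / 0.838 = 37.35 years; at 2 growth increments per year that is 37.35 × 2 ≈ 75 growth increments.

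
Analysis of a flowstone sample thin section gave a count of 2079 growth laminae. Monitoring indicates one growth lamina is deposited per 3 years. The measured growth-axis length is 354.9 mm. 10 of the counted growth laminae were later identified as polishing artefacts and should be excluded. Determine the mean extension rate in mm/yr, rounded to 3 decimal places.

0.057 mm/yr

True growth lamina count = 2079 − 10 = 2069.
2069 growth laminae at 3 years each span 2069 × 3 = 6207 years.
354.9 mm over 6207 years gives 354.9 / 6207 ≈ 0.057 mm/yr.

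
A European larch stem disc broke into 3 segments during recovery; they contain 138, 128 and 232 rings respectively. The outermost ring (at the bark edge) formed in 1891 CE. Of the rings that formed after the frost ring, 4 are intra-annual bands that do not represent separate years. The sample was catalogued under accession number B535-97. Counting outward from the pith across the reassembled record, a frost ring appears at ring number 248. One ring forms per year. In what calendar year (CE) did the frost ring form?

Total rings = 138 + 128 + 232 = 498.
498 − 248 = 250 rings lie beyond the frost ring toward the bark edge.
Removing the 4 false rings leaves 250 − 4 = 246 true rings beyond the frost ring.
Counting back 246 years from 1891 CE places the frost ring in 1891 − 246 = 1645 CE.

1645 CE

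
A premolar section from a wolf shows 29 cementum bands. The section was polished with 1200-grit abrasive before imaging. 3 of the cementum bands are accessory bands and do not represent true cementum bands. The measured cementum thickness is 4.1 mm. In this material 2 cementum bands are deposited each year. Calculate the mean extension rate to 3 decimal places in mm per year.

True cementum band count = 29 − 3 = 26.
With 2 cementum bands per year, 26 / 2 = 13 years.
Extension rate ≈ 4.1 / 13 = 0.315 mm per year.

0.315 mm per year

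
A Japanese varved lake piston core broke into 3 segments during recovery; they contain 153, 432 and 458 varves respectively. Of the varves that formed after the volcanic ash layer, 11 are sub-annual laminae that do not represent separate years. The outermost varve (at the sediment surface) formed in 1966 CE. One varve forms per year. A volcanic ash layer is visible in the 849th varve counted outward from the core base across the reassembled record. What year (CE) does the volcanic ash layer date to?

1783 CE

Total varves = 153 + 432 + 458 = 1043.
The volcanic ash layer sits at varve 849 from the core base, so 1043 − 849 = 194 varves formed after it.
194 − 11 false = 183 true varves after the volcanic ash layer.
The varve at the sediment surface is 1966 CE, so the volcanic ash layer dates to 1966 − 183 = 1783 CE.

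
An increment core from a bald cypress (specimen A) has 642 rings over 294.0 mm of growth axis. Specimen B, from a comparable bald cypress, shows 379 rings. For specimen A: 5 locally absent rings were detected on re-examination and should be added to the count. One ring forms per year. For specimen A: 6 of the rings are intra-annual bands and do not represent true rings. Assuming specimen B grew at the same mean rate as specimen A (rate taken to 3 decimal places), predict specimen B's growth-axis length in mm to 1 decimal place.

174.0 mm

Specimen A: true ring count = 642 − 6 + 5 = 641.
A: 294.0 mm over 641 years gives 294.0 / 641 ≈ 0.459 mm/yr.
For B, 0.459 mm/year × 379 years = 174.0 mm.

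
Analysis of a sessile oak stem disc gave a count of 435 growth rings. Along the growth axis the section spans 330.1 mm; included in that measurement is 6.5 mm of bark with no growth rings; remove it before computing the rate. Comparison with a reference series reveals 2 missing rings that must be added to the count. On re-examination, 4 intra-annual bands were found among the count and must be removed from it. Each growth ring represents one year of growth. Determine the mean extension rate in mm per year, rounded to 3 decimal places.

True growth ring count = 435 − 4 + 2 = 433.
Net length = 330.1 − 6.5 = 323.6 mm.
Mean rate = 323.6 mm / 433 years ≈ 0.747 mm per year.

0.747 mm per year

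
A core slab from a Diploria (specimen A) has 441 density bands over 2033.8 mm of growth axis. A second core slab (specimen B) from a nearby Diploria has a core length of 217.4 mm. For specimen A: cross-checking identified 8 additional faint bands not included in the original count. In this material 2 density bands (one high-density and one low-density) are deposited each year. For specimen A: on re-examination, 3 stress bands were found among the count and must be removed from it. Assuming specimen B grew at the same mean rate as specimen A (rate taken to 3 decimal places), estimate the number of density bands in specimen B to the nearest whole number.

48 density bands

Specimen A: true density band count = 441 − 3 + 8 = 446.
Specimen A: with 2 density bands per year, 446 / 2 = 223 years.
A: 2033.8 mm over 223 years gives 2033.8 / 223 ≈ 9.120 mm/yr.
For B, 217.4 / 9.120 = 23.84 years; at 2 density bands per year that is 23.84 × 2 ≈ 48 density bands.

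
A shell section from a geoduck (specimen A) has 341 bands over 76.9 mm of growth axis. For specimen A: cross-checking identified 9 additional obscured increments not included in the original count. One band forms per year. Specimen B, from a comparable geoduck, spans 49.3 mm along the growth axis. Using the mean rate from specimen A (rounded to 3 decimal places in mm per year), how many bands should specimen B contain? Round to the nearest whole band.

Specimen A: true band count = 341 + 9 = 350.
A: Mean rate = 76.9 mm / 350 years ≈ 0.220 mm/yr.
For B, 49.3 / 0.220 = 224.09 years ≈ 224 bands.

224 bands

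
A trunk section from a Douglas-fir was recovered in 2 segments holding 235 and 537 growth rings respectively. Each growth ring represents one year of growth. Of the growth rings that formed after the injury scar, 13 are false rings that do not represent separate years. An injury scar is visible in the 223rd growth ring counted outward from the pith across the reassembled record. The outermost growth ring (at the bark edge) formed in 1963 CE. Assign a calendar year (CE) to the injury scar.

1427 CE

Total growth rings = 235 + 537 = 772.
Between growth ring 223 and the bark edge there are 772 − 223 = 549 growth rings.
549 − 13 false = 536 true growth rings after the injury scar.
The growth ring at the bark edge is 1963 CE, so the injury scar dates to 1963 − 536 = 1427 CE.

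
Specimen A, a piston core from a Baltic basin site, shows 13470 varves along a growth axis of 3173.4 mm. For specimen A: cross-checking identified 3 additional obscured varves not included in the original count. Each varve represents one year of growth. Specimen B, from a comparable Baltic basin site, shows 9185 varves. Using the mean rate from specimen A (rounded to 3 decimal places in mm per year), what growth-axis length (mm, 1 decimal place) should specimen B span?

2167.7 mm

Specimen A: true varve count = 13470 + 3 = 13473.
A: Extension rate ≈ 3173.4 / 13473 = 0.236 mm per year.
Length of B = 0.236 × 9185 = 2167.7 mm.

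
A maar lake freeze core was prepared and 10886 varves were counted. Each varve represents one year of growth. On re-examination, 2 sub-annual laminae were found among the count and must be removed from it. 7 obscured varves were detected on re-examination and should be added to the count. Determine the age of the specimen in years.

10891 years

After corrections the count is 10886 − 2 + 7 = 10891 varves.
With a one-to-one varve periodicity this is 10891 years.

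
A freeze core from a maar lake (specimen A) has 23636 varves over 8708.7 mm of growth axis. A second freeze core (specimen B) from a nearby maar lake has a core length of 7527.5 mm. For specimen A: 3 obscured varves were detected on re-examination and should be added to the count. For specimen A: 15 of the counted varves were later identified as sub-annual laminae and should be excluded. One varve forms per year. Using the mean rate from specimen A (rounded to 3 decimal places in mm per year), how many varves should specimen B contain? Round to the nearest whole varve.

Specimen A: after corrections the count is 23636 − 15 + 3 = 23624 varves.
A: 8708.7 mm over 23624 years gives 8708.7 / 23624 ≈ 0.369 mm/year.
For B, 7527.5 / 0.369 = 20399.73 years ≈ 20400 varves.

20400 varves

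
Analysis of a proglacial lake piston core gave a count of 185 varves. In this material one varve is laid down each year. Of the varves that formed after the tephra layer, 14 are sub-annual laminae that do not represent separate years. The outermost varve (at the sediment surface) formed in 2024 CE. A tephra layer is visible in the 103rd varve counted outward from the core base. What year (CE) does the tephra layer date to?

1956 CE

185 − 103 = 82 varves lie beyond the tephra layer toward the sediment surface.
82 − 14 false = 68 true varves after the tephra layer.
Counting back 68 years from 2024 CE places the tephra layer in 2024 − 68 = 1956 CE.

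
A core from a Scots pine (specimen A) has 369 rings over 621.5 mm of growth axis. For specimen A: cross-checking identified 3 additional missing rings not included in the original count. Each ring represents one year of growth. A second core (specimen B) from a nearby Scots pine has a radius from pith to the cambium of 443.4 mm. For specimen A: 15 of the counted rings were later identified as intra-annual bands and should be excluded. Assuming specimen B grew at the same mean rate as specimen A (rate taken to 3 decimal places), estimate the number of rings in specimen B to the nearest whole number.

255 rings

Specimen A: adjusted count: 369 − 15 + 3 = 357 rings.
A: Extension rate ≈ 621.5 / 357 = 1.741 mm/year.
B spans 443.4 / 1.741 = 254.68 years ≈ 255 rings.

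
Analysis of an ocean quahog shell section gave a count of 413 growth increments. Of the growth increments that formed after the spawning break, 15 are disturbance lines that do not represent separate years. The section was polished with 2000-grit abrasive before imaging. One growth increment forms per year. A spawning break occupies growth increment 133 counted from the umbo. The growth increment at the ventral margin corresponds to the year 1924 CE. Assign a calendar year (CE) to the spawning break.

1659 CE

413 − 133 = 280 growth increments lie beyond the spawning break toward the ventral margin.
Excluding 15 false growth increments: 280 − 15 = 265.
1924 − 265 = 1659 CE.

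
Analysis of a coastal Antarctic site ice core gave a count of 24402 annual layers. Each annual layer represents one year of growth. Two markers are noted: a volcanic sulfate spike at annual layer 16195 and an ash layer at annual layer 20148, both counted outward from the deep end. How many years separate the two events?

20148 − 16195 = 3953 annual layers lie between the two events.
One annual layer per year makes the interval 3953 years.

3953 years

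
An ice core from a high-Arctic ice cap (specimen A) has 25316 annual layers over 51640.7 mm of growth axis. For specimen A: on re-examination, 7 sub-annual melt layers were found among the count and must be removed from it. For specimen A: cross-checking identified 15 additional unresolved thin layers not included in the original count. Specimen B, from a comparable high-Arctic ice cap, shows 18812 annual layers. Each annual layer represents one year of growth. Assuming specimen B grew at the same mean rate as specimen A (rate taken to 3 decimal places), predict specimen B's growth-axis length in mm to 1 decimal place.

38357.7 mm

Specimen A: true annual layer count = 25316 − 7 + 15 = 25324.
A: Mean rate = 51640.7 mm / 25324 years ≈ 2.039 mm/yr.
Length of B = 2.039 × 18812 = 38357.7 mm.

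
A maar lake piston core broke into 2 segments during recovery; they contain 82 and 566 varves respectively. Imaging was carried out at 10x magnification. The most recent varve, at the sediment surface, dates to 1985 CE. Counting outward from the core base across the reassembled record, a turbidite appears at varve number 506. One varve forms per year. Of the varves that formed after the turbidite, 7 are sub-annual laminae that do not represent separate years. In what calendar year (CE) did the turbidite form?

1850 CE

Total varves = 82 + 566 = 648.
Between varve 506 and the sediment surface there are 648 − 506 = 142 varves.
142 − 7 false = 135 true varves after the turbidite.
1985 − 135 = 1850 CE.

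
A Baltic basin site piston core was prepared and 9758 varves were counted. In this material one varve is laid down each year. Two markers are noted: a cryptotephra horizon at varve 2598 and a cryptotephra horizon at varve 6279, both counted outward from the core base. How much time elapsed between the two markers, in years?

3681 yr

Separation: 6279 − 2598 = 3681 varves.
That is 3681 years at one varve per year.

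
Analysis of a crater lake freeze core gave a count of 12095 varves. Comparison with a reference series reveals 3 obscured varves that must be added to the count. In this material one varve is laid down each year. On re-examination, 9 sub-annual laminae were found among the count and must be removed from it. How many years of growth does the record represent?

12089 years

Adjusted count: 12095 − 9 + 3 = 12089 varves.
One varve per year makes the duration 12089 years.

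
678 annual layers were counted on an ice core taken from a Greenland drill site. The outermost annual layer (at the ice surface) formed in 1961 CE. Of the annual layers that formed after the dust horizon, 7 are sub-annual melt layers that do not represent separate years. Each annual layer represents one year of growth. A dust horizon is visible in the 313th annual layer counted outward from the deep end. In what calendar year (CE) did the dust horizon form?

678 − 313 = 365 annual layers lie beyond the dust horizon toward the ice surface.
365 − 7 false = 358 true annual layers after the dust horizon.
Counting back 358 years from 1961 CE places the dust horizon in 1961 − 358 = 1603 CE.

1603 CE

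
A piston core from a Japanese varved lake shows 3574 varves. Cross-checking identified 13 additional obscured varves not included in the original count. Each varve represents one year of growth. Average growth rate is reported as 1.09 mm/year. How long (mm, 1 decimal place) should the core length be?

3909.8 mm

Adjusted count: 3574 + 13 = 3587 varves.
3587 years at 1.09 mm/year gives 1.09 × 3587 = 3909.8 mm.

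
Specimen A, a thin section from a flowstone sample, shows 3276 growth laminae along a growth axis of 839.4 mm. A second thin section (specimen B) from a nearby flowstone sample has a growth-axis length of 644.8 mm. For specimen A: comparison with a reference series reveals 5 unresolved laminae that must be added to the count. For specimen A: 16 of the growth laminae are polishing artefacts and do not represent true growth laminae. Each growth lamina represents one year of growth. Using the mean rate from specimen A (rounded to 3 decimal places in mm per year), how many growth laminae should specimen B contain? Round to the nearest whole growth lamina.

2509 growth laminae

Specimen A: adjusted count: 3276 − 16 + 5 = 3265 growth laminae.
A: 839.4 mm over 3265 years gives 839.4 / 3265 ≈ 0.257 mm per year.
B spans 644.8 / 0.257 = 2508.95 years ≈ 2509 growth laminae.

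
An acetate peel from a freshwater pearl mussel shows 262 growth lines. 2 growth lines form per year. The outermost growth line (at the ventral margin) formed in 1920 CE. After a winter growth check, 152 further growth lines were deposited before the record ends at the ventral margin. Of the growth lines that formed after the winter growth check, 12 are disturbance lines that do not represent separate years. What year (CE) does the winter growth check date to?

152 growth lines post-date the winter growth check.
Removing the 12 false growth lines leaves 152 − 12 = 140 true growth lines beyond the winter growth check.
140 growth lines at 2 per year is 140 / 2 = 70 years.
1920 − 70 = 1850 CE.

1850 CE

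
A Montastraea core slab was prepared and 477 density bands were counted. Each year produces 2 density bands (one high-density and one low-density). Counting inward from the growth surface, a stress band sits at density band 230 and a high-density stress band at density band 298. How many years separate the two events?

298 − 230 = 68 density bands lie between the two events.
68 density bands at 2 per year is 68 / 2 = 34 years.

34 years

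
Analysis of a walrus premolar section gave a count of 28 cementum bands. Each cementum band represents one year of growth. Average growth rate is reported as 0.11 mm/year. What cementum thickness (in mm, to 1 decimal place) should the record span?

3.1 mm

28 years of growth are recorded.
28 years at 0.11 mm/year gives 0.11 × 28 = 3.1 mm.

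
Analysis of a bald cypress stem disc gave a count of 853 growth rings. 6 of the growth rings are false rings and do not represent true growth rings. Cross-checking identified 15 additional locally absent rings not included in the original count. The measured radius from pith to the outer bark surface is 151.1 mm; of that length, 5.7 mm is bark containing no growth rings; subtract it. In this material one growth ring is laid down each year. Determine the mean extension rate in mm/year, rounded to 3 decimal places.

0.169 mm/year

Adjusted count: 853 − 6 + 15 = 862 growth rings.
Removing the 5.7 mm offcut leaves 151.1 − 5.7 = 145.4 mm.
145.4 mm over 862 years gives 145.4 / 862 ≈ 0.169 mm/year.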